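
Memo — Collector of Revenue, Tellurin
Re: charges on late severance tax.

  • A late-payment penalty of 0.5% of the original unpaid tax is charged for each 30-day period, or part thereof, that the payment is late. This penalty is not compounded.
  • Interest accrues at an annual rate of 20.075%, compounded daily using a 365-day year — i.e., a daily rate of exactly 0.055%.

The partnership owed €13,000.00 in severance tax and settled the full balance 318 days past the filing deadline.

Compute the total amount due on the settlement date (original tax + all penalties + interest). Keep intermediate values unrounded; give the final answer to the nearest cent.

Penalty periods: ⌈318/30⌉ = 11; penalty = 11 × 0.5% × €13,000.00 = €715.00
Interest: €13,000.00 × ((1 + 0.00055)^318 − 1) = €13,000.00 × 0.19106983… = €2,483.9078…
Total = €13,000.00 + €715.0000 + €2,483.9078… = €16,198.91

€16,198.91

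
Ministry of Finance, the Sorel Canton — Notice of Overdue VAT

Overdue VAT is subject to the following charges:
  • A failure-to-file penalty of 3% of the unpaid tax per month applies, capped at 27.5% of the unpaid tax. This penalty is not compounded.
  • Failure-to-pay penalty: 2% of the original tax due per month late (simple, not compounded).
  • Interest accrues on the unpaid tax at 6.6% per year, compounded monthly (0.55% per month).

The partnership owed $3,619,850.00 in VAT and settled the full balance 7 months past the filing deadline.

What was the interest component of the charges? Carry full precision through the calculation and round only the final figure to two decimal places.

$141,684.93

Interest: $3,619,850.00 × ((1 + 0.0055)^7 − 1) = $3,619,850.00 × 0.0391411… = $141,684.9299…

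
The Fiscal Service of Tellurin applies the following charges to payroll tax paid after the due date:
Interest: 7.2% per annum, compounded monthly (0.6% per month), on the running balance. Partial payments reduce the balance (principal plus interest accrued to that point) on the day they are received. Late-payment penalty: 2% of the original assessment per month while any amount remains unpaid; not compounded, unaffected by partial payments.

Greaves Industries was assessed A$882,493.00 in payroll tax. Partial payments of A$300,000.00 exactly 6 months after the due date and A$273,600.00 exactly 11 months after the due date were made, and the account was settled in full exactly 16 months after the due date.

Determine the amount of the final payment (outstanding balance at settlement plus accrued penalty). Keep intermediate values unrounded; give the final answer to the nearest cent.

A$653,130.37

Balance at month 6: A$882,493.0000 × (1 + 0.006)^6 = A$914,743.1238…
After A$300,000.00 payment: A$914,743.1238… − A$300,000.00 = A$614,743.1238…
Balance at month 11: A$614,743.1238… × (1 + 0.006)^5 = A$633,408.0569…
After A$273,600.00 payment: A$633,408.0569… − A$273,600.00 = A$359,808.0569…
Balance at month 16: A$359,808.0569… × (1 + 0.006)^5 = A$370,732.6090…
Penalty: 16 × 2% × A$882,493.00 = A$282,397.76
Final settlement = outstanding balance + penalty = A$370,732.6090… + A$282,397.76 = A$653,130.37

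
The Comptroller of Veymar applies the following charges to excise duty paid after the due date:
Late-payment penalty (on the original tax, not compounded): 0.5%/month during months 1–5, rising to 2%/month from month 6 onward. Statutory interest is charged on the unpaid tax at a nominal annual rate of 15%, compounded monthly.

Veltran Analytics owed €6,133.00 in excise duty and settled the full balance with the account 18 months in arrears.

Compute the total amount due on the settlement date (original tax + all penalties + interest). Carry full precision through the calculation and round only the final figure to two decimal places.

Penalty, months 1–5: 5 × 0.5% × €6,133.00 = €153.33…
Penalty, months 6–18: 13 × 2% × €6,133.00 = €1,594.58
Interest (15%/yr ÷ 12 = 1.25%/month): €6,133.00 × ((1 + 0.0125)^18 − 1) = €1,536.7912…
Total = €6,133.00 + €1,747.9050 + €1,536.7912… = €9,417.70

€9,417.70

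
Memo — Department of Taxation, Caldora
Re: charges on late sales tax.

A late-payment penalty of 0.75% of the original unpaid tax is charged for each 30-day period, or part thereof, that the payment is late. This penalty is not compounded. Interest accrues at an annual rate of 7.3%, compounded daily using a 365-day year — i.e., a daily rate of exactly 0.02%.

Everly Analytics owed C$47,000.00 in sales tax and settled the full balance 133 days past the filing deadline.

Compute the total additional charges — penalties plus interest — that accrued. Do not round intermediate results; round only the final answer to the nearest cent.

Penalty periods: ⌈133/30⌉ = 5; penalty = 5 × 0.75% × C$47,000.00 = C$1,762.50
Interest: C$47,000.00 × ((1 + 0.0002)^133 − 1) = C$47,000.00 × 0.02695421… = C$1,266.8477…
Penalties + interest = C$1,762.5000 + C$1,266.8477… = C$3,029.35

C$3,029.35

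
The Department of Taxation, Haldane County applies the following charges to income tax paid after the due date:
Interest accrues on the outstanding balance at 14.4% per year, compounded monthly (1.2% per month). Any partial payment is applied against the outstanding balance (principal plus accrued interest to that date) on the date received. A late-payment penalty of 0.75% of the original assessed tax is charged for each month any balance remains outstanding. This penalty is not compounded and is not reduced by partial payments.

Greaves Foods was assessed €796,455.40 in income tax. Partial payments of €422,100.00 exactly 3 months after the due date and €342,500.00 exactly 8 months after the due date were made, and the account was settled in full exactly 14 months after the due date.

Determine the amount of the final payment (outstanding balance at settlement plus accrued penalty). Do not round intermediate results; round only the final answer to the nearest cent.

€175,647.11

Balance at month 3: €796,455.4000 × (1 + 0.012)^3 = €825,473.2394…
After €422,100.00 payment: €825,473.2394… − €422,100.00 = €403,373.2394…
Balance at month 8: €403,373.2394… × (1 + 0.012)^5 = €428,163.5034…
After €342,500.00 payment: €428,163.5034… − €342,500.00 = €85,663.5034…
Balance at month 14: €85,663.5034… × (1 + 0.012)^6 = €92,019.2962…
Penalty: 14 × 0.75% × €796,455.40 = €83,627.82…
Final settlement = outstanding balance + penalty = €92,019.2962… + €83,627.82… = €175,647.11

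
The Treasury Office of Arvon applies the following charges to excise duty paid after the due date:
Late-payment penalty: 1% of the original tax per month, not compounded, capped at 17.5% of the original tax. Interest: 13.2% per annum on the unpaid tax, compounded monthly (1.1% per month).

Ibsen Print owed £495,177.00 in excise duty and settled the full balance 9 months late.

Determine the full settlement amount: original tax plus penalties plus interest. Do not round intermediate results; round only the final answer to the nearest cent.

Penalty: 9 × 1% × £495,177.00 = £44,565.93 (below the 17.5% cap of £86,655.98…)
Interest: £495,177.00 × ((1 + 0.011)^9 − 1) = £495,177.00 × 0.1034697… = £51,235.8004…
Total = £495,177.00 + £44,565.9300 + £51,235.8004… = £590,978.73

£590,978.73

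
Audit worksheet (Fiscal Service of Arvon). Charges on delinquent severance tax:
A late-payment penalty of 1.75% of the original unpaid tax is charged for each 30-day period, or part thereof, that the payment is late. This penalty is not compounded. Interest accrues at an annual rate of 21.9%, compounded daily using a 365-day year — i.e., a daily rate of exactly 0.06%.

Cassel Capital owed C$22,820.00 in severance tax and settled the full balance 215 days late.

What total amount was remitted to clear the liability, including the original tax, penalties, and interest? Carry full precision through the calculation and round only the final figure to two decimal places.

Penalty periods: ⌈215/30⌉ = 8; penalty = 8 × 1.75% × C$22,820.00 = C$3,194.80
Interest: C$22,820.00 × ((1 + 0.0006)^215 − 1) = C$22,820.00 × 0.13764611… = C$3,141.0843…
Total = C$22,820.00 + C$3,194.8000 + C$3,141.0843… = C$29,155.88

C$29,155.88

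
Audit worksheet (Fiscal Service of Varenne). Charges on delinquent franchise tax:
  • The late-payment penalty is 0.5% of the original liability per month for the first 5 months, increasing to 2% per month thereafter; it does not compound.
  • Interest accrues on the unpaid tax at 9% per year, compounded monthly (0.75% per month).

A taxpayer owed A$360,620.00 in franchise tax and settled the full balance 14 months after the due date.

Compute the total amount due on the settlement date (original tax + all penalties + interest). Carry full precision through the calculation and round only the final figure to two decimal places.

A$474,314.66

Penalty, months 1–5: 5 × 0.5% × A$360,620.00 = A$9,015.50
Penalty, months 6–14: 9 × 2% × A$360,620.00 = A$64,911.60
Interest: A$360,620.00 × ((1 + 0.0075)^14 − 1) = A$360,620.00 × 0.1102755… = A$39,767.5608…
Total = A$360,620.00 + A$73,927.1000 + A$39,767.5608… = A$474,314.66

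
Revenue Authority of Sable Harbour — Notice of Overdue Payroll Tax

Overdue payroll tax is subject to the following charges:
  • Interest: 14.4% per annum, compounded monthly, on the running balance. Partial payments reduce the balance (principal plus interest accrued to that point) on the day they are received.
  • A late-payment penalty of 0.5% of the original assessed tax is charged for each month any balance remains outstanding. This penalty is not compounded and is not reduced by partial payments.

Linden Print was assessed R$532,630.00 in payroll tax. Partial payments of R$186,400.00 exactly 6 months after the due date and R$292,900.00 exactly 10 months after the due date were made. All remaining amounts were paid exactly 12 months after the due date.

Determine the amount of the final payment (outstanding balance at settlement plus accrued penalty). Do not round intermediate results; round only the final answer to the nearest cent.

Monthly rate = 14.4% ÷ 12 = 1.2%
Balance at month 6: R$532,630.0000 × (1 + 0.012)^6 = R$572,148.4150…
After R$186,400.00 payment: R$572,148.4150… − R$186,400.00 = R$385,748.4150…
Balance at month 10: R$385,748.4150… × (1 + 0.012)^4 = R$404,600.2998…
After R$292,900.00 payment: R$404,600.2998… − R$292,900.00 = R$111,700.2998…
Balance at month 12: R$111,700.2998… × (1 + 0.012)^2 = R$114,397.1918…
Penalty: 12 × 0.5% × R$532,630.00 = R$31,957.80
Final settlement = outstanding balance + penalty = R$114,397.1918… + R$31,957.80 = R$146,354.99

R$146,354.99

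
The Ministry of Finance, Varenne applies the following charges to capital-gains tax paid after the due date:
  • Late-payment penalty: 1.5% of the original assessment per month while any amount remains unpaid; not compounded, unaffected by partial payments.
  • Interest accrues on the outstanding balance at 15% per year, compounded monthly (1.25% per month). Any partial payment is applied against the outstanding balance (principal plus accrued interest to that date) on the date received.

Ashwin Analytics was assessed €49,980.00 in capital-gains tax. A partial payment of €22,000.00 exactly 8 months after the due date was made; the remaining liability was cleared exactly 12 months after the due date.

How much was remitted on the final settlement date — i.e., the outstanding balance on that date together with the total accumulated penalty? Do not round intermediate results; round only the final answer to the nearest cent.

Balance at month 8: €49,980.0000 × (1 + 0.0125)^8 = €55,202.2153…
After €22,000.00 payment: €55,202.2153… − €22,000.00 = €33,202.2153…
Balance at month 12: €33,202.2153… × (1 + 0.0125)^4 = €34,893.7134…
Penalty: 12 × 1.5% × €49,980.00 = €8,996.40
Final settlement = outstanding balance + penalty = €34,893.7134… + €8,996.40 = €43,890.11

€43,890.11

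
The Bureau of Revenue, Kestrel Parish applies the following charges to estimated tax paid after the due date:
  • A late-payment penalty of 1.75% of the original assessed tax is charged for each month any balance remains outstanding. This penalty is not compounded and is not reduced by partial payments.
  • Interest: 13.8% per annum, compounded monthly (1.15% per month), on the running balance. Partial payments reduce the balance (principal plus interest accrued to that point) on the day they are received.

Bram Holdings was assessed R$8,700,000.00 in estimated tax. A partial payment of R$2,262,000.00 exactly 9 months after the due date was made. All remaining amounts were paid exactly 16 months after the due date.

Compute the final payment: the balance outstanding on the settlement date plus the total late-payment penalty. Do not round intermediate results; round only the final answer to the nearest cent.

R$10,432,068.51

Balance at month 9: R$8,700,000.0000 × (1 + 0.0115)^9 = R$9,643,001.5502…
After R$2,262,000.00 payment: R$9,643,001.5502… − R$2,262,000.00 = R$7,381,001.5502…
Balance at month 16: R$7,381,001.5502… × (1 + 0.0115)^7 = R$7,996,068.5065…
Penalty: 16 × 1.75% × R$8,700,000.00 = R$2,436,000.00
Final settlement = outstanding balance + penalty = R$7,996,068.5065… + R$2,436,000.00 = R$10,432,068.51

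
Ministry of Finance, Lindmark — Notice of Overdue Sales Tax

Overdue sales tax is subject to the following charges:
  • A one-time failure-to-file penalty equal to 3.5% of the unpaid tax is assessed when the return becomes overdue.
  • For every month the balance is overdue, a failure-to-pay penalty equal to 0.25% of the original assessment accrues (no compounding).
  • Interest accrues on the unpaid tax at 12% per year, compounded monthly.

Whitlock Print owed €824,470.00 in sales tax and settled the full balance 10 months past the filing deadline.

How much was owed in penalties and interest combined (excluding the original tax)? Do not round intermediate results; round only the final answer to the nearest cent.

€135,726.00

Failure-to-file penalty: 3.5% × €824,470.00 = €28,856.45
Failure-to-pay penalty = 0.25% × €824,470.00 × 10 mo = €20,611.75
Interest (12%/yr ÷ 12 = 1%/month): €824,470.00 × ((1 + 0.01)^10 − 1) = €86,257.8037…
Penalties + interest = €49,468.2000 + €86,257.8037… = €135,726.00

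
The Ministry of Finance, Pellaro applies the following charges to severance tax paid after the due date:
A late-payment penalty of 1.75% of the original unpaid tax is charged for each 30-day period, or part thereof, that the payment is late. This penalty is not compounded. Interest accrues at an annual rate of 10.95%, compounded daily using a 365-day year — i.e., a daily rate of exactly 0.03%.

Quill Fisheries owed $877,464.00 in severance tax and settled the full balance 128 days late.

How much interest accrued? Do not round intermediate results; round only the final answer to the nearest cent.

$34,344.66

Interest: $877,464.00 × ((1 + 0.0003)^128 − 1) = $877,464.00 × 0.03914082… = $34,344.6642…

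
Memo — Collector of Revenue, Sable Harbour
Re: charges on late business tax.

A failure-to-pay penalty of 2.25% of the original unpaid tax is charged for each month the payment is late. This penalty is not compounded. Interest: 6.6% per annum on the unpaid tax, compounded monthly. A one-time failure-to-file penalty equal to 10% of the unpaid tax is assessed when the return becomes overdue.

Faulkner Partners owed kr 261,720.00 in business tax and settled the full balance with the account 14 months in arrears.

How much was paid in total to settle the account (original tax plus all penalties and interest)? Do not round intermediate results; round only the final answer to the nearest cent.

kr 391,222.78

Failure-to-file penalty: 10% × kr 261,720.00 = kr 26,172.00
Failure-to-pay penalty = 2.25% × kr 261,720.00 × 14 mo = kr 82,441.80
Interest (6.6%/yr ÷ 12 = 0.55%/month): kr 261,720.00 × ((1 + 0.0055)^14 − 1) = kr 20,888.9820…
Total = kr 261,720.00 + kr 108,613.8000 + kr 20,888.9820… = kr 391,222.78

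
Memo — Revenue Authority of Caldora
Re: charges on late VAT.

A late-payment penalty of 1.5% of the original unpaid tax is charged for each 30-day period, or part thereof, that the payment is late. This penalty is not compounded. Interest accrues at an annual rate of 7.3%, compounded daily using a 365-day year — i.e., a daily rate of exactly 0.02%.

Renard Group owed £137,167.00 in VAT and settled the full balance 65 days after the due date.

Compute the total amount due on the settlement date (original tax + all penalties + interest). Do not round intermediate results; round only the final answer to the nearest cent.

Penalty periods: ⌈65/30⌉ = 3; penalty = 3 × 1.5% × £137,167.00 = £6,172.52…
Interest: £137,167.00 × ((1 + 0.0002)^65 − 1) = £137,167.00 × 0.01308355… = £1,794.6314…
Total = £137,167.00 + £6,172.5150 + £1,794.6314… = £145,134.15

£145,134.15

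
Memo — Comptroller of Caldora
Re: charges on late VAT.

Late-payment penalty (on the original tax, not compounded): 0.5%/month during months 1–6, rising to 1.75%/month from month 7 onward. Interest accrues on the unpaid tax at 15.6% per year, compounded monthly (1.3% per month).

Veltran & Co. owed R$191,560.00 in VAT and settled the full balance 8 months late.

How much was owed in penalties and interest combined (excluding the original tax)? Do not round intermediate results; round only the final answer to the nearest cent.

R$33,304.06

Penalty, months 1–6: 6 × 0.5% × R$191,560.00 = R$5,746.80
Penalty, months 7–8: 2 × 1.75% × R$191,560.00 = R$6,704.60
Interest: R$191,560.00 × ((1 + 0.013)^8 − 1) = R$191,560.00 × 0.1088571… = R$20,852.6569…
Penalties + interest = R$12,451.4000 + R$20,852.6569… = R$33,304.06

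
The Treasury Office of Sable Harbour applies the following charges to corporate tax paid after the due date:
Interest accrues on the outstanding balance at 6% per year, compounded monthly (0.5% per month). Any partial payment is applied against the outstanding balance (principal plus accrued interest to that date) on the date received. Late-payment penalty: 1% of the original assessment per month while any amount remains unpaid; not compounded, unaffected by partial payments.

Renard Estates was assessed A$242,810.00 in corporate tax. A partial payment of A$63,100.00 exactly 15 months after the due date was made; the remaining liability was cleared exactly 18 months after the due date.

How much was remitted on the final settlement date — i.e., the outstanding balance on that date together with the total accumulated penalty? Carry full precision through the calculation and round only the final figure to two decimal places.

Balance at month 15: A$242,810.0000 × (1 + 0.005)^15 = A$261,672.1455…
After A$63,100.00 payment: A$261,672.1455… − A$63,100.00 = A$198,572.1455…
Balance at month 18: A$198,572.1455… × (1 + 0.005)^3 = A$201,565.6454…
Penalty: 18 × 1% × A$242,810.00 = A$43,705.80
Final settlement = outstanding balance + penalty = A$201,565.6454… + A$43,705.80 = A$245,271.45

A$245,271.45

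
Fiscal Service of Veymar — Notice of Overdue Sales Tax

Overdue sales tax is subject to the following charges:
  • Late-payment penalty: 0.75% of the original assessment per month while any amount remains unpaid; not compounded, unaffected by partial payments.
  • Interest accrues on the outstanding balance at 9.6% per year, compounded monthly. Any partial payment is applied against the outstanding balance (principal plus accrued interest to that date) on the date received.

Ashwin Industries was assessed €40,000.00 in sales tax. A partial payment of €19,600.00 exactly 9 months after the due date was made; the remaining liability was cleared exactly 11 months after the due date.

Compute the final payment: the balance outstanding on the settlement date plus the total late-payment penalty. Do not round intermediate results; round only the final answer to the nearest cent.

Monthly rate = 9.6% ÷ 12 = 0.8%
Balance at month 9: €40,000.0000 × (1 + 0.008)^9 = €42,973.9011…
After €19,600.00 payment: €42,973.9011… − €19,600.00 = €23,373.9011…
Balance at month 11: €23,373.9011… × (1 + 0.008)^2 = €23,749.3795…
Penalty: 11 × 0.75% × €40,000.00 = €3,300.00
Final settlement = outstanding balance + penalty = €23,749.3795… + €3,300.00 = €27,049.38

€27,049.38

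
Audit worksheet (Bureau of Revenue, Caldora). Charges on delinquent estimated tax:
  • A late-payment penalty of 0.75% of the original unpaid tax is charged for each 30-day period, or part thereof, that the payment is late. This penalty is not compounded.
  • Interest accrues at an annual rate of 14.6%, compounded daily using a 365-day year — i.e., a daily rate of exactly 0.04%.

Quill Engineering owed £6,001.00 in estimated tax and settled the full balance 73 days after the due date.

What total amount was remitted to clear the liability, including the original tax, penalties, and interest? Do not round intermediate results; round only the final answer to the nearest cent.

Penalty periods: ⌈73/30⌉ = 3; penalty = 3 × 0.75% × £6,001.00 = £135.02…
Interest: £6,001.00 × ((1 + 0.0004)^73 − 1) = £6,001.00 × 0.02962449… = £177.7766…
Total = £6,001.00 + £135.0225 + £177.7766… = £6,313.80

£6,313.80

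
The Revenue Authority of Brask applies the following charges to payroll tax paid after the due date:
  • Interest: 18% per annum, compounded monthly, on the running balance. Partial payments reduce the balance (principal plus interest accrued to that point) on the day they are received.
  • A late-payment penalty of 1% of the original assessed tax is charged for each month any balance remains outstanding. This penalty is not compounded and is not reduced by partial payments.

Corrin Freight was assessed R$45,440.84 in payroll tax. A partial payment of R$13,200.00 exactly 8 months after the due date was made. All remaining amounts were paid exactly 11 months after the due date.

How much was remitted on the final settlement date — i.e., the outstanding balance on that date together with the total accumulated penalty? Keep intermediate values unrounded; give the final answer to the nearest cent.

R$44,722.53

Monthly rate = 18% ÷ 12 = 1.5%
Balance at month 8: R$45,440.8400 × (1 + 0.015)^8 = R$51,188.7694…
After R$13,200.00 payment: R$51,188.7694… − R$13,200.00 = R$37,988.7694…
Balance at month 11: R$37,988.7694… × (1 + 0.015)^3 = R$39,724.0346…
Penalty: 11 × 1% × R$45,440.84 = R$4,998.49…
Final settlement = outstanding balance + penalty = R$39,724.0346… + R$4,998.49… = R$44,722.53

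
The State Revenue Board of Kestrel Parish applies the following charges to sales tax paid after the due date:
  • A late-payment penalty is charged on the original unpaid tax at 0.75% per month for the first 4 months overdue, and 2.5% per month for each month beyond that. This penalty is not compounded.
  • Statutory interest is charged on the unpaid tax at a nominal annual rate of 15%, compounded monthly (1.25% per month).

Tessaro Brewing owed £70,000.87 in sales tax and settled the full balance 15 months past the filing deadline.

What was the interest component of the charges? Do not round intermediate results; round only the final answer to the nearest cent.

£14,338.22

Interest: £70,000.87 × ((1 + 0.0125)^15 − 1) = £70,000.87 × 0.2048292… = £14,338.2210…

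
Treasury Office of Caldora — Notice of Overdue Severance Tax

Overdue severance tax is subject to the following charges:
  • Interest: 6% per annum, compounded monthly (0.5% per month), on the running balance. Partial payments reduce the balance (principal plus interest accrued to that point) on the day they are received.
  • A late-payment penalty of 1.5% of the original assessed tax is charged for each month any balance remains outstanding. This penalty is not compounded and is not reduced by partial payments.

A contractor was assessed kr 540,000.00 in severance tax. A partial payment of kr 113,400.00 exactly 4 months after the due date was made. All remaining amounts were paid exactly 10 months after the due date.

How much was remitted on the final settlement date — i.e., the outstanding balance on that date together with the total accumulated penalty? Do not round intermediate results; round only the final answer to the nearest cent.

kr 531,770.86

Balance at month 4: kr 540,000.0000 × (1 + 0.005)^4 = kr 550,881.2703…
After kr 113,400.00 payment: kr 550,881.2703… − kr 113,400.00 = kr 437,481.2703…
Balance at month 10: kr 437,481.2703… × (1 + 0.005)^6 = kr 450,770.8617…
Penalty: 10 × 1.5% × kr 540,000.00 = kr 81,000.00
Final settlement = outstanding balance + penalty = kr 450,770.8617… + kr 81,000.00 = kr 531,770.86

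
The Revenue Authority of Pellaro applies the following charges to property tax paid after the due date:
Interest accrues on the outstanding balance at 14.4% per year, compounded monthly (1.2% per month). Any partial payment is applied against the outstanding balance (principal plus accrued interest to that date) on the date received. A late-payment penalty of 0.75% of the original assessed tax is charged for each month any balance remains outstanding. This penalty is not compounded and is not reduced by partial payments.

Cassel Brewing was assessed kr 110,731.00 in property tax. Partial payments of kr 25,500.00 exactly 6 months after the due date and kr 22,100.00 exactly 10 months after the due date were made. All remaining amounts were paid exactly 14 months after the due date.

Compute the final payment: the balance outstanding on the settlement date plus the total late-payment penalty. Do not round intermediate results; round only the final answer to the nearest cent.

Balance at month 6: kr 110,731.0000 × (1 + 0.012)^6 = kr 118,946.6724…
After kr 25,500.00 payment: kr 118,946.6724… − kr 25,500.00 = kr 93,446.6724…
Balance at month 10: kr 93,446.6724… × (1 + 0.012)^4 = kr 98,013.4985…
After kr 22,100.00 payment: kr 98,013.4985… − kr 22,100.00 = kr 75,913.4985…
Balance at month 14: kr 75,913.4985… × (1 + 0.012)^4 = kr 79,623.4620…
Penalty: 14 × 0.75% × kr 110,731.00 = kr 11,626.76…
Final settlement = outstanding balance + penalty = kr 79,623.4620… + kr 11,626.76… = kr 91,250.22

kr 91,250.22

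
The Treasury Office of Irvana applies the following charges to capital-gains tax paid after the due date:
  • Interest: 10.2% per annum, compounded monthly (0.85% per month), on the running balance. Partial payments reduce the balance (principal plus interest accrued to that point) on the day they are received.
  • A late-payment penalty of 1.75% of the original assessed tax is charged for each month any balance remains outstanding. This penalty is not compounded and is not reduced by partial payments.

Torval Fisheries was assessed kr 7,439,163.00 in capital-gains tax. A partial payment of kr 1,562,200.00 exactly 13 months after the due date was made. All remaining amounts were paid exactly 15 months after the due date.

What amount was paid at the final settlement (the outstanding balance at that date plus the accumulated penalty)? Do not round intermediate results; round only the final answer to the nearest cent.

kr 8,810,134.37

Balance at month 13: kr 7,439,163.0000 × (1 + 0.0085)^13 = kr 8,304,448.7225…
After kr 1,562,200.00 payment: kr 8,304,448.7225… − kr 1,562,200.00 = kr 6,742,248.7225…
Balance at month 15: kr 6,742,248.7225… × (1 + 0.0085)^2 = kr 6,857,354.0783…
Penalty: 15 × 1.75% × kr 7,439,163.00 = kr 1,952,780.29…
Final settlement = outstanding balance + penalty = kr 6,857,354.0783… + kr 1,952,780.29… = kr 8,810,134.37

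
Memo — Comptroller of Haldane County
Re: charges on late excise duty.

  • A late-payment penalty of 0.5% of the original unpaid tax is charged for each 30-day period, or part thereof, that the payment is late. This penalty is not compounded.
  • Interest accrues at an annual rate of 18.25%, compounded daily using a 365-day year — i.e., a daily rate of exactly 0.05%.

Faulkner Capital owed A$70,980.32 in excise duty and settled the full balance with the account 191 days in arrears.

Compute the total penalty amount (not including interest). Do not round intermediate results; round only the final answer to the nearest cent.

A$2,484.31

Penalty periods: ⌈191/30⌉ = 7; penalty = 7 × 0.5% × A$70,980.32 = A$2,484.31…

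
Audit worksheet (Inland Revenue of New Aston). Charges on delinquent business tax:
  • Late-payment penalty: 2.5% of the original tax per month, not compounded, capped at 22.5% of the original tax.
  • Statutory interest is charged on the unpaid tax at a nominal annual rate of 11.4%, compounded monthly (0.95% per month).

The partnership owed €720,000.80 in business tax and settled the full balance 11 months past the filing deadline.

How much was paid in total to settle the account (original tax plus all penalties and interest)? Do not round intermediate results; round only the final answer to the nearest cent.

Penalty (uncapped): 11 × 2.5% × €720,000.80 = €198,000.22; cap = 22.5% × €720,000.80 = €162,000.18 → penalty = €162,000.18
Interest: €720,000.80 × ((1 + 0.0095)^11 − 1) = €720,000.80 × 0.1096079… = €78,917.8051…
Total = €720,000.80 + €162,000.1800 + €78,917.8051… = €960,918.79

€960,918.79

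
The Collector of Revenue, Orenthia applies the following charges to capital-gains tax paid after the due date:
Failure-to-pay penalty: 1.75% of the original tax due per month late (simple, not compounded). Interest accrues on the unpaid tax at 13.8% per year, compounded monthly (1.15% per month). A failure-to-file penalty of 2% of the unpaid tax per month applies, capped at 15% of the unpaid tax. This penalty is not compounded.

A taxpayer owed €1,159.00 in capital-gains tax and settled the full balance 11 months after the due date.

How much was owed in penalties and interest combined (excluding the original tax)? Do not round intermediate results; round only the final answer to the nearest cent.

€552.30

Failure-to-file: 11 × 2% × €1,159.00 = €254.98, capped at 15% × €1,159.00 = €173.85
Failure-to-pay penalty: 11 × 1.75% × €1,159.00 = €223.11…
Interest: €1,159.00 × ((1 + 0.0115)^11 − 1) = €1,159.00 × 0.1340306… = €155.3414…
Penalties + interest = €396.9575 + €155.3414… = €552.30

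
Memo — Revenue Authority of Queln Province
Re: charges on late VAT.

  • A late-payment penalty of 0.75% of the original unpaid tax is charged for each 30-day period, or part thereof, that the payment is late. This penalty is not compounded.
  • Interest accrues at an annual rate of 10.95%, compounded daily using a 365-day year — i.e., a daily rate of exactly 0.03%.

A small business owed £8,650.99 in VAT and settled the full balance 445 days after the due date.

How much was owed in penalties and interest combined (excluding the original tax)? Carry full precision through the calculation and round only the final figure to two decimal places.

£2,208.58

Penalty periods: ⌈445/30⌉ = 15; penalty = 15 × 0.75% × £8,650.99 = £973.24…
Interest: £8,650.99 × ((1 + 0.0003)^445 − 1) = £8,650.99 × 0.14279839… = £1,235.3474…
Penalties + interest = £973.2364… + £1,235.3474… = £2,208.58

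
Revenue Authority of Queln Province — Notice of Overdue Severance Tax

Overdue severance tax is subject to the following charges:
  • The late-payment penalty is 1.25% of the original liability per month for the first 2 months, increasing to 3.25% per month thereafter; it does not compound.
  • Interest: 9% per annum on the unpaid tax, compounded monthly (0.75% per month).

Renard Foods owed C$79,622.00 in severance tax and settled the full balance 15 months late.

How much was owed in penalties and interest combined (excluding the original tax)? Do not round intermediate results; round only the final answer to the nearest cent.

Penalty, months 1–2: 2 × 1.25% × C$79,622.00 = C$1,990.55
Penalty, months 3–15: 13 × 3.25% × C$79,622.00 = C$33,640.30…
Interest: C$79,622.00 × ((1 + 0.0075)^15 − 1) = C$79,622.00 × 0.1186026… = C$9,443.3758…
Penalties + interest = C$35,630.8450 + C$9,443.3758… = C$45,074.22

C$45,074.22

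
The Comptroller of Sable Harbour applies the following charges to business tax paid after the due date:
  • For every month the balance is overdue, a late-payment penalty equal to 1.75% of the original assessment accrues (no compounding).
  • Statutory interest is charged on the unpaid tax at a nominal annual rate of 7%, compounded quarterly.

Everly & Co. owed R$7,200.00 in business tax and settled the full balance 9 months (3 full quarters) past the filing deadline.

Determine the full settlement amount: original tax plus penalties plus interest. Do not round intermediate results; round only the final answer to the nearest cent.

R$8,718.65

Late-payment penalty: 9 × 1.75% × R$7,200.00 = R$1,134.00
Interest (7%/yr ÷ 4 = 1.75%/quarter): R$7,200.00 × ((1 + 0.0175)^3 − 1) = R$384.6536…
Total = R$7,200.00 + R$1,134.0000 + R$384.6536… = R$8,718.65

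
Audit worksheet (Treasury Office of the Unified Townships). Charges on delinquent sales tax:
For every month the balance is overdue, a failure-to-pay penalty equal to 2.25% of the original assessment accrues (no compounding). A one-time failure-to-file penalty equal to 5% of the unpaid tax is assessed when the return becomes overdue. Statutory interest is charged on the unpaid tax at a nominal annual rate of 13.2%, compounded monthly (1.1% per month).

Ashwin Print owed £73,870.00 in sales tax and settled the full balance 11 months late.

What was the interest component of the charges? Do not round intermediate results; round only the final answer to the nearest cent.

£9,446.46

Interest: £73,870.00 × ((1 + 0.011)^11 − 1) = £73,870.00 × 0.1278795… = £9,446.4603…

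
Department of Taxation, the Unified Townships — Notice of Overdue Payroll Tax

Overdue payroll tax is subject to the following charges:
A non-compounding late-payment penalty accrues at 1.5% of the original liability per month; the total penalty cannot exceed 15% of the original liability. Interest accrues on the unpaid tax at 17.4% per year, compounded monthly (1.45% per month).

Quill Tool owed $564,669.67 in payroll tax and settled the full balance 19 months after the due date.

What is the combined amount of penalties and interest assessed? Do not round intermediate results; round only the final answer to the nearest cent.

Penalty (uncapped): 19 × 1.5% × $564,669.67 = $160,930.86…; cap = 15% × $564,669.67 = $84,700.45… → penalty = $84,700.45…
Interest: $564,669.67 × ((1 + 0.0145)^19 − 1) = $564,669.67 × 0.3145859… = $177,637.1270…
Penalties + interest = $84,700.4505 + $177,637.1270… = $262,337.58

$262,337.58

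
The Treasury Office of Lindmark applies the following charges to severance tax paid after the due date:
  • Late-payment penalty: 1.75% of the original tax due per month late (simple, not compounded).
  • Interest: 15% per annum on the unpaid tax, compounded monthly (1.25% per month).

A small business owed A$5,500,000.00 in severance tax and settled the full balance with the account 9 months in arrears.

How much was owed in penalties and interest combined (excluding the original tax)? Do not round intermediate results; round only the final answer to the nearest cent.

A$1,516,856.98

Late-payment penalty: 9 × 1.75% × A$5,500,000.00 = A$866,250.00
Interest: A$5,500,000.00 × ((1 + 0.0125)^9 − 1) = A$5,500,000.00 × 0.1182922… = A$650,606.9760…
Penalties + interest = A$866,250.0000 + A$650,606.9760… = A$1,516,856.98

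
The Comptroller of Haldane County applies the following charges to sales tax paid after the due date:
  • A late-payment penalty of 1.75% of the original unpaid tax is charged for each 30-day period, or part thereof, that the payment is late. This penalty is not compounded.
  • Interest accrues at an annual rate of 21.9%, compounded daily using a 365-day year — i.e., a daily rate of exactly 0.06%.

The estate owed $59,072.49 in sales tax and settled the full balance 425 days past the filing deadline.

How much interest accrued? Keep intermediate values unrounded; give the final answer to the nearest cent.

Interest: $59,072.49 × ((1 + 0.0006)^425 − 1) = $59,072.49 × 0.29036294… = $17,152.4621…

$17,152.46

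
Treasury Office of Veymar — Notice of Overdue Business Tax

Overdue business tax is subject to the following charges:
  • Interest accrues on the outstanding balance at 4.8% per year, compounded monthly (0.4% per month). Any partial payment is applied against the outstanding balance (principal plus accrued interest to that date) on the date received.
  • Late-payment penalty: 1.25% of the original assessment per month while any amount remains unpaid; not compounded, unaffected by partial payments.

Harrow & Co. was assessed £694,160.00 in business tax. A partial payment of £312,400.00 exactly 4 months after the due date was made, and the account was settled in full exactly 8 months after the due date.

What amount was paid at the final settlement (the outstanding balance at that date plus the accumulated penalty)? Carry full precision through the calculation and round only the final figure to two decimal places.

Balance at month 4: £694,160.0000 × (1 + 0.004)^4 = £705,333.3772…
After £312,400.00 payment: £705,333.3772… − £312,400.00 = £392,933.3772…
Balance at month 8: £392,933.3772… × (1 + 0.004)^4 = £399,258.1336…
Penalty: 8 × 1.25% × £694,160.00 = £69,416.00
Final settlement = outstanding balance + penalty = £399,258.1336… + £69,416.00 = £468,674.13

£468,674.13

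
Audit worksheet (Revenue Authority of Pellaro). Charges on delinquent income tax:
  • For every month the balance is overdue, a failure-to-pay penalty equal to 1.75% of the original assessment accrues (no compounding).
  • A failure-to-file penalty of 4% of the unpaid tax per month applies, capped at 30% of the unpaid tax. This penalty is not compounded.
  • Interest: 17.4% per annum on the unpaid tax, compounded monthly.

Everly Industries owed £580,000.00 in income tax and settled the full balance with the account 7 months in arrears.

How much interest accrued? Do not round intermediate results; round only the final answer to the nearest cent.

Interest (17.4%/yr ÷ 12 = 1.45%/month): £580,000.00 × ((1 + 0.0145)^7 − 1) = £61,493.6373…

£61,493.64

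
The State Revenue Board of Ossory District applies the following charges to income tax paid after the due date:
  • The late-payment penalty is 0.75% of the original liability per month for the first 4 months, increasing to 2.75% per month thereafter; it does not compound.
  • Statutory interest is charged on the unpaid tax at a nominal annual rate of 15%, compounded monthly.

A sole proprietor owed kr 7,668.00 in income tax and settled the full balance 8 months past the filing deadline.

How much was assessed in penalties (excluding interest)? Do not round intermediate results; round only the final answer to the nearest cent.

kr 1,073.52

Penalty, months 1–4: 4 × 0.75% × kr 7,668.00 = kr 230.04
Penalty, months 5–8: 4 × 2.75% × kr 7,668.00 = kr 843.48
Total penalty = kr 230.04 + kr 843.48 = kr 1,073.52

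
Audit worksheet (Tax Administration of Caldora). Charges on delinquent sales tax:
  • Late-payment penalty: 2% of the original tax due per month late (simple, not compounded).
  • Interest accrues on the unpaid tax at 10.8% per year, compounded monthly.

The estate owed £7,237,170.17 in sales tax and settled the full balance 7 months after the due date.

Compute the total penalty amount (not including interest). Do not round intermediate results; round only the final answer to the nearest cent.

Late-payment penalty = 2% × £7,237,170.17 × 7 mo = £1,013,203.82…

£1,013,203.82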